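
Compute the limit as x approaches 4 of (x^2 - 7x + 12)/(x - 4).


Direct substitution gives 0/0, so we factor the numerator.
Factor: (x^2 - 7x + 12) = (x - 4)(x - 3)
Cancel the common factor (x - 4):
(x^2 - 7x + 12)/(x - 4) = (x - 3)
Now substitute x = 4:
= (4) - (3) = 1

1


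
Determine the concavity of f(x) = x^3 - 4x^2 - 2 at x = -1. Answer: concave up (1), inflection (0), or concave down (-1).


Concavity is determined by the sign of f''(x).
f(x) = x^3 - 4x^2 - 2
f'(x) = 3x^2 - 8x
f''(x) = 6x - 8
f''(-1) = 6 * (-1) - 8
= -6 - 8
= -14
Since f''(-1) < 0, the function is concave down (-1)

-1


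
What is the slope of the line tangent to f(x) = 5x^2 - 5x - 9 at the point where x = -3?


The slope of the tangent line equals f'(x) at the point.
f(x) = 5x^2 - 5x - 9
f'(x) = 10x - 5
At x = -3:
f'(-3) = 10 * (-3) - 5
= -30 - 5
= -35

-35


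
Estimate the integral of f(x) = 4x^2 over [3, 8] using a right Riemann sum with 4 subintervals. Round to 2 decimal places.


Right Riemann sum uses right endpoints of each subinterval.
Interval: [3, 8], n = 4
dx = (8 - 3) / 4 = 5/4
Right endpoints: [17/4, 11/2, 27/4, 8]
f values: [289/4, 121, 729/4, 256]
Sum = dx * (sum of f values)
= 5/4 * 1263/2
= 6315/8 ≈ 789.38

789.38


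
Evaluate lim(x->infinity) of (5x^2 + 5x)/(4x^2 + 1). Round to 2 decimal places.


For limits at infinity with equal-degree polynomials,
we compare leading coefficients.
Numerator leading term: 5x^2
Denominator leading term: 4x^2
Divide both by x^2:
lim = (5 + 5/x) / (4 + 1/x^2)
As x -> infinity, the 1/x and 1/x^2 terms vanish:
= 5/4 = 1.25

1.25


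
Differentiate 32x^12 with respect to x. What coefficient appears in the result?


We apply the power rule: d/dx [ax^n] = a*n * x^(n-1)
d/dx [32x^12]
= 32 * 12 * x^(12-1)
= 384x^11
The coefficient is 384

384


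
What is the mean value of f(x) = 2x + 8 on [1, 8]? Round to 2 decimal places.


Average value = 1/(b-a) * integral from a to b of f(x) dx
First compute the integral of 2x + 8:
F(x) = x^2 + 8x
F(8) = 1 * 64 + 8 * 8 = 128
F(1) = 1 * 1 + 8 * 1 = 9
Integral = 128 - 9 = 119
Average = 119 / (8 - 1) = 119 / 7
= 17 = 17.00

17.00


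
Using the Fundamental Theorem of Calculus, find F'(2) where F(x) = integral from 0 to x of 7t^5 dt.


By the Fundamental Theorem of Calculus (Part 1):
If F(x) = integral from 0 to x of f(t) dt, then F'(x) = f(x)
Here f(t) = 7t^5
So F'(x) = 7x^5
Evaluate at x = 2:
F'(2) = 7 * 2^5
= 7 * 32
= 224

224


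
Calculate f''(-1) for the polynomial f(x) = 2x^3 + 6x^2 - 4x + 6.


First derivative:
f'(x) = 6x^2 + 12x - 4
Second derivative:
f''(x) = 12x + 12
Substitute x = -1:
f''(-1) = 12 * (-1) + 12
= -12 + 12
= 0

0


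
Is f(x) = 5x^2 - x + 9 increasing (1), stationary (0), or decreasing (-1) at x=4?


Compute f'(x) to determine behavior:
f'(x) = 10x - 1
f'(4) = 10 * 4 - 1
= 40 - 1
= 39
Since f'(4) > 0, the function is increasing (1)

1


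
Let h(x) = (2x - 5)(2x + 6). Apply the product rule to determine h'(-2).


Let u(x) = 2x - 5 and v(x) = 2x + 6
u'(x) = 2
v'(x) = 2
Product rule: h'(x) = u'(x)*v(x) + u(x)*v'(x)
= 2 * (2x + 6) + (2x - 5) * 2
At x = -2:
u(-2) = 2 * (-2) - 5 = -9
v(-2) = 2 * (-2) + 6 = 2
h'(-2) = 2 * 2 + (-9) * 2
= 4 - 18
= -14

-14


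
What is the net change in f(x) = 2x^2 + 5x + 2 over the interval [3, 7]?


Net change = f(b) - f(a)
f(x) = 2x^2 + 5x + 2
Compute f(7):
f(7) = 2 * 7^2 + 5 * 7 + 2
= 98 + 35 + 2
= 135
Compute f(3):
f(3) = 2 * 3^2 + 5 * 3 + 2
= 18 + 15 + 2
= 35
Net change = 135 - 35 = 100

100


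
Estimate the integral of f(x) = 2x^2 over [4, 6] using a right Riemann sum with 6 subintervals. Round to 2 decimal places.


Right Riemann sum uses right endpoints of each subinterval.
Interval: [4, 6], n = 6
dx = (6 - 4) / 6 = 1/3
Right endpoints: [13/3, 14/3, 5, 16/3, 17/3, 6]
f values: [338/9, 392/9, 50, 512/9, 578/9, 72]
Sum = dx * (sum of f values)
= 1/3 * 2918/9
= 2918/27 ≈ 108.07

108.07


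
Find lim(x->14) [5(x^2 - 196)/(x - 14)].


Direct substitution gives 0/0, so we factor the numerator.
Factor: 5(x^2 - 196) = 5 * (x - 14)(x + 14)
Cancel the common factor (x - 14):
5(x^2 - 196)/(x - 14) = 5 * (x + 14)
Now substitute x = 14:
= 5 * (14 + 14) = 140

140


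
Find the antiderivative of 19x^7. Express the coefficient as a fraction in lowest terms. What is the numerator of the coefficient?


Apply the power rule for integration:
integral of ax^n dx = a/(n+1) * x^(n+1) + C
integral of 19x^7 dx
= 19/8 * x^8 + C
The coefficient in lowest terms is 19/8, and its numerator is 19

19


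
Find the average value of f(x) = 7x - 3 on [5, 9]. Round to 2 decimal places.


Average value = 1/(b-a) * integral from a to b of f(x) dx
First compute the integral of 7x - 3:
F(x) = (7/2)x^2 - 3x
F(9) = 7/2 * 81 - 3 * 9 = 513/2
F(5) = 7/2 * 25 - 3 * 5 = 145/2
Integral = 513/2 - 145/2 = 184
Average = 184 / (9 - 5) = 184 / 4
= 46 = 46.00

46.00


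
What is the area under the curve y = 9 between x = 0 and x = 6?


The area under a constant function y = 9 is a rectangle.
Width = 6 - 0 = 6
Height = 9
Area = width * height
= 6 * 9
= 54

54


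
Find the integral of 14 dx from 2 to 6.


The integral of a constant k over [a, b] equals k * (b - a).
integral from 2 to 6 of 14 dx
= 14 * (6 - 2)
= 14 * 4
= 56

56


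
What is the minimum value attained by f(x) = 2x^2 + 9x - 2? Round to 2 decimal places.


For a quadratic f(x) = ax^2 + bx + c with a > 0, the minimum is at the vertex.
Vertex x-coordinate: x = -b/(2a)
x = -(9) / (2 * 2)
x = -9/4
Substitute back to find the minimum value:
f(-9/4) = 2 * (-9/4)^2 + 9 * (-9/4) - 2
= 81/8 - 81/4 - 2
= -97/8 ≈ -12.13

-12.13


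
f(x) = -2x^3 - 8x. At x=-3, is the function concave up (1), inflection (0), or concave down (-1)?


Concavity is determined by the sign of f''(x).
f(x) = -2x^3 - 8x
f'(x) = -6x^2 - 8
f''(x) = -12x
f''(-3) = -12 * (-3) + 0
= 36 + 0
= 36
Since f''(-3) > 0, the function is concave up (1)

1


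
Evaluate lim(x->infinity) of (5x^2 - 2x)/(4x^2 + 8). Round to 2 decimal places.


For limits at infinity with equal-degree polynomials,
we compare leading coefficients.
Numerator leading term: 5x^2
Denominator leading term: 4x^2
Divide both by x^2:
lim = (5 - 2/x) / (4 + 8/x^2)
As x -> infinity, the 1/x and 1/x^2 terms vanish:
= 5/4 = 1.25

1.25


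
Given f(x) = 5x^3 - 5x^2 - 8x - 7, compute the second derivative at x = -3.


First derivative:
f'(x) = 15x^2 - 10x - 8
Second derivative:
f''(x) = 30x - 10
Substitute x = -3:
f''(-3) = 30 * (-3) - 10
= -90 - 10
= -100

-100


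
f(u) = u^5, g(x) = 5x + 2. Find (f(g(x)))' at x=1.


Using the chain rule: (f(g(x)))' = f'(g(x)) * g'(x)
First, find g(1):
g(1) = 5 * 1 + 2 = 7
Next, f'(u) = 5u^4
And g'(x) = 5
So f'(g(1)) * g'(1)
= 5 * 7^4 * 5
= 5 * 2401 * 5
= 60025

60025


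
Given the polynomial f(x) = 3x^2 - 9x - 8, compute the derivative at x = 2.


Differentiate term by term using power and sum rules:
f(x) = 3x^2 - 9x - 8
f'(x) = 6x - 9
Substitute x = 2:
f'(2) = 6 * 2 - 9
= 12 - 9
= 3

3


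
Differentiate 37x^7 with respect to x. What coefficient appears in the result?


We apply the power rule: d/dx [ax^n] = a*n * x^(n-1)
d/dx [37x^7]
= 37 * 7 * x^(7-1)
= 259x^6
The coefficient is 259

259


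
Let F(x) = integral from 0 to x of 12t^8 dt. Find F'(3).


By the Fundamental Theorem of Calculus (Part 1):
If F(x) = integral from 0 to x of f(t) dt, then F'(x) = f(x)
Here f(t) = 12t^8
So F'(x) = 12x^8
Evaluate at x = 3:
F'(3) = 12 * 3^8
= 12 * 6561
= 78732

78732


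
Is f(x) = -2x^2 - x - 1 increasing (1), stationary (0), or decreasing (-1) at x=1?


Compute f'(x) to determine behavior:
f'(x) = -4x - 1
f'(1) = -4 * 1 - 1
= -4 - 1
= -5
Since f'(1) < 0, the function is decreasing (-1)

-1


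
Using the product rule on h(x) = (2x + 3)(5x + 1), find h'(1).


Let u(x) = 2x + 3 and v(x) = 5x + 1
u'(x) = 2
v'(x) = 5
Product rule: h'(x) = u'(x)*v(x) + u(x)*v'(x)
= 2 * (5x + 1) + (2x + 3) * 5
At x = 1:
u(1) = 2 * 1 + 3 = 5
v(1) = 5 * 1 + 1 = 6
h'(1) = 2 * 6 + 5 * 5
= 12 + 25
= 37

37


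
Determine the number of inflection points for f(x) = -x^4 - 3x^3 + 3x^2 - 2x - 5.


Inflection points occur where f''(x) = 0 and concavity changes.
f(x) = -x^4 - 3x^3 + 3x^2 - 2x - 5
f'(x) = -4x^3 - 9x^2 + 6x - 2
f''(x) = -12x^2 - 18x + 6
This is a quadratic in x. Use the discriminant to count real roots.
Discriminant = (-18)^2 - 4 * (-12) * 6
= 324 - (-288)
= 612
Since discriminant > 0, f''(x) = 0 has 2 distinct real solutions.
A quadratic with two distinct real roots changes sign at each root, so concavity changes at both.
Number of inflection points: 2

2


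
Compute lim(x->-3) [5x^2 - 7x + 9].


Since polynomials are continuous, we use direct substitution.
lim(x->-3) of 5x^2 - 7x + 9
= 5 * (-3)^2 - 7 * (-3) + 9
= 45 + 21 + 9
= 75

75


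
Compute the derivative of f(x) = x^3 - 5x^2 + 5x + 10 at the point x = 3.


Differentiate f(x) = x^3 - 5x^2 + 5x + 10 term by term:
f'(x) = 3x^2 - 10x + 5
Substitute x = 3:
f'(3) = 3 * 3^2 - 10 * 3 + 5
= 27 - 30 + 5
= 2

2


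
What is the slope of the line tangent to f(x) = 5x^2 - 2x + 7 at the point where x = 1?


The slope of the tangent line equals f'(x) at the point.
f(x) = 5x^2 - 2x + 7
f'(x) = 10x - 2
At x = 1:
f'(1) = 10 * 1 - 2
= 10 - 2
= 8

8


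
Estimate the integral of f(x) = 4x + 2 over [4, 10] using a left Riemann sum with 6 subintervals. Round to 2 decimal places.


Left Riemann sum uses left endpoints of each subinterval.
Interval: [4, 10], n = 6
dx = (10 - 4) / 6 = 1
Left endpoints: [4, 5, 6, 7, 8, 9]
f values: [18, 22, 26, 30, 34, 38]
Sum = dx * (sum of f values)
= 1 * 168
= 168 = 168.00

168.00


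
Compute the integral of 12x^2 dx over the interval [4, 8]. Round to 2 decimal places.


Find the antiderivative of 12x^2:
F(x) = 12/3 * x^3
Apply the Fundamental Theorem of Calculus:
F(8) - F(4)
= 12/3 * 8^3 - 12/3 * 4^3
= 12/3 * (512 - 64)
= 12/3 * 448
= 1792 = 1792.00

1792.00


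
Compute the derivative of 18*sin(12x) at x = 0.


Apply the chain rule to differentiate 18*sin(12x):
d/dx [18*sin(12x)]
= 18 * cos(12x) * d/dx(12x)
= 18 * 12 * cos(12x)
= 216 * cos(12x)
Evaluate at x = 0:
= 216 * cos(0)
= 216 * 1
= 216

216


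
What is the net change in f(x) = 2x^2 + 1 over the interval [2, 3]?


Net change = f(b) - f(a)
f(x) = 2x^2 + 1
Compute f(3):
f(3) = 2 * 3^2 + 0 * 3 + 1
= 18 + 0 + 1
= 19
Compute f(2):
f(2) = 2 * 2^2 + 0 * 2 + 1
= 8 + 0 + 1
= 9
Net change = 19 - 9 = 10

10


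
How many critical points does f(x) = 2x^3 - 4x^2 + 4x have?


Find where f'(x) = 0:
f(x) = 2x^3 - 4x^2 + 4x
f'(x) = 6x^2 - 8x + 4
This is a quadratic in x. Use the discriminant to count real roots.
Discriminant = (-8)^2 - 4 * 6 * 4
= 64 - 96
= -32
Since discriminant < 0, f'(x) = 0 has no real solutions.
Number of critical points: 0

0


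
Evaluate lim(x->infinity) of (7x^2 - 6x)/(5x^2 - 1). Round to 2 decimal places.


For limits at infinity with equal-degree polynomials,
we compare leading coefficients.
Numerator leading term: 7x^2
Denominator leading term: 5x^2
Divide both by x^2:
lim = (7 - 6/x) / (5 - 1/x^2)
As x -> infinity, the 1/x and 1/x^2 terms vanish:
= 7/5 = 1.40

1.40


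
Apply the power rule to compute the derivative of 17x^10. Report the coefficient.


We apply the power rule: d/dx [ax^n] = a*n * x^(n-1)
d/dx [17x^10]
= 17 * 10 * x^(10-1)
= 170x^9
The coefficient is 170

170


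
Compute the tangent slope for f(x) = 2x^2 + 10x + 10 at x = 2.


The slope of the tangent line equals f'(x) at the point.
f(x) = 2x^2 + 10x + 10
f'(x) = 4x + 10
At x = 2:
f'(2) = 4 * 2 + 10
= 8 + 10
= 18

18


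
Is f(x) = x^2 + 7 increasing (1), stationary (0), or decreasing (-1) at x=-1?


Compute f'(x) to determine behavior:
f'(x) = 2x
f'(-1) = 2 * (-1) + 0
= -2 + 0
= -2
Since f'(-1) < 0, the function is decreasing (-1)

-1


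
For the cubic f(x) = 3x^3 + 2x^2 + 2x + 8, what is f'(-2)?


Differentiate f(x) = 3x^3 + 2x^2 + 2x + 8 term by term:
f'(x) = 9x^2 + 4x + 2
Substitute x = -2:
f'(-2) = 9 * (-2)^2 + 4 * (-2) + 2
= 36 - 8 + 2
= 30

30


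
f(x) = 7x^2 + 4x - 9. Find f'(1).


Differentiate term by term using power and sum rules:
f(x) = 7x^2 + 4x - 9
f'(x) = 14x + 4
Substitute x = 1:
f'(1) = 14 * 1 + 4
= 14 + 4
= 18

18


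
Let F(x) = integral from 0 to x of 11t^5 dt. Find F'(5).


By the Fundamental Theorem of Calculus (Part 1):
If F(x) = integral from 0 to x of f(t) dt, then F'(x) = f(x)
Here f(t) = 11t^5
So F'(x) = 11x^5
Evaluate at x = 5:
F'(5) = 11 * 5^5
= 11 * 3125
= 34375

34375


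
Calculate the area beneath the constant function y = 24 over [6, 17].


The area under a constant function y = 24 is a rectangle.
Width = 17 - 6 = 11
Height = 24
Area = width * height
= 11 * 24
= 264

264


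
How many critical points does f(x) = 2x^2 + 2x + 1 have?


Find where f'(x) = 0:
f'(x) = 4x + 2
Set f'(x) = 0:
4x + 2 = 0
x = -2 / 4 = -1/2
This is a linear equation in x, so there is exactly one solution.
Number of critical points: 1

1


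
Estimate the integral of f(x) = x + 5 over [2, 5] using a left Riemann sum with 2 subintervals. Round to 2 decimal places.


Left Riemann sum uses left endpoints of each subinterval.
Interval: [2, 5], n = 2
dx = (5 - 2) / 2 = 3/2
Left endpoints: [2, 7/2]
f values: [7, 17/2]
Sum = dx * (sum of f values)
= 3/2 * 31/2
= 93/4 = 23.25

23.25


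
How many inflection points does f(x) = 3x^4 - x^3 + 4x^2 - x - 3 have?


Inflection points occur where f''(x) = 0 and concavity changes.
f(x) = 3x^4 - x^3 + 4x^2 - x - 3
f'(x) = 12x^3 - 3x^2 + 8x - 1
f''(x) = 36x^2 - 6x + 8
This is a quadratic in x. Use the discriminant to count real roots.
Discriminant = (-6)^2 - 4 * 36 * 8
= 36 - 1152
= -1116
Since discriminant < 0, f''(x) = 0 has no real solutions.
Number of inflection points: 0

0


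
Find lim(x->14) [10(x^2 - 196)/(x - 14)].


Direct substitution gives 0/0, so we factor the numerator.
Factor: 10(x^2 - 196) = 10 * (x - 14)(x + 14)
Cancel the common factor (x - 14):
10(x^2 - 196)/(x - 14) = 10 * (x + 14)
Now substitute x = 14:
= 10 * (14 + 14) = 280

280


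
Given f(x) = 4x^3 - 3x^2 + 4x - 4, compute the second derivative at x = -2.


First derivative:
f'(x) = 12x^2 - 6x + 4
Second derivative:
f''(x) = 24x - 6
Substitute x = -2:
f''(-2) = 24 * (-2) - 6
= -48 - 6
= -54

-54


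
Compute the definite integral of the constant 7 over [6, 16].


The integral of a constant k over [a, b] equals k * (b - a).
integral from 6 to 16 of 7 dx
= 7 * (16 - 6)
= 7 * 10
= 70

70


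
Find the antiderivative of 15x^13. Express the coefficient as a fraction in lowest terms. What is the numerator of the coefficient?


Apply the power rule for integration:
integral of ax^n dx = a/(n+1) * x^(n+1) + C
integral of 15x^13 dx
= 15/14 * x^14 + C
The coefficient in lowest terms is 15/14, and its numerator is 15

15


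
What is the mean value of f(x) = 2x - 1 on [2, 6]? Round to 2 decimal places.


Average value = 1/(b-a) * integral from a to b of f(x) dx
First compute the integral of 2x - 1:
F(x) = x^2 - x
F(6) = 1 * 36 - 1 * 6 = 30
F(2) = 1 * 4 - 1 * 2 = 2
Integral = 30 - 2 = 28
Average = 28 / (6 - 2) = 28 / 4
= 7 = 7.00

7.00


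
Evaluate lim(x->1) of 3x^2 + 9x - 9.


Since polynomials are continuous, we use direct substitution.
lim(x->1) of 3x^2 + 9x - 9
= 3 * 1^2 + 9 * 1 - 9
= 3 + 9 - 9
= 3

3


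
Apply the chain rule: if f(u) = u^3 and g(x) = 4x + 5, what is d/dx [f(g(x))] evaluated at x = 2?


Using the chain rule: (f(g(x)))' = f'(g(x)) * g'(x)
First, find g(2):
g(2) = 4 * 2 + 5 = 13
Next, f'(u) = 3u^2
And g'(x) = 4
So f'(g(2)) * g'(2)
= 3 * 13^2 * 4
= 3 * 169 * 4
= 2028

2028


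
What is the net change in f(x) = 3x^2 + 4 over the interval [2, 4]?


Net change = f(b) - f(a)
f(x) = 3x^2 + 4
Compute f(4):
f(4) = 3 * 4^2 + 0 * 4 + 4
= 48 + 0 + 4
= 52
Compute f(2):
f(2) = 3 * 2^2 + 0 * 2 + 4
= 12 + 0 + 4
= 16
Net change = 52 - 16 = 36

36


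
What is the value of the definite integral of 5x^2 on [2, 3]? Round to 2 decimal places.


Find the antiderivative of 5x^2:
F(x) = 5/3 * x^3
Apply the Fundamental Theorem of Calculus:
F(3) - F(2)
= 5/3 * 3^3 - 5/3 * 2^3
= 5/3 * (27 - 8)
= 5/3 * 19
= 95/3 ≈ 31.67

31.67


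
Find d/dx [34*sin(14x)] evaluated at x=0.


Apply the chain rule to differentiate 34*sin(14x):
d/dx [34*sin(14x)]
= 34 * cos(14x) * d/dx(14x)
= 34 * 14 * cos(14x)
= 476 * cos(14x)
Evaluate at x = 0:
= 476 * cos(0)
= 476 * 1
= 476

476


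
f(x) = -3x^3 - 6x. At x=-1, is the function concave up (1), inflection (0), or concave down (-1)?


Concavity is determined by the sign of f''(x).
f(x) = -3x^3 - 6x
f'(x) = -9x^2 - 6
f''(x) = -18x
f''(-1) = -18 * (-1) + 0
= 18 + 0
= 18
Since f''(-1) > 0, the function is concave up (1)

1


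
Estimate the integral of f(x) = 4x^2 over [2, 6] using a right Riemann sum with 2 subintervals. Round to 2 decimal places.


Right Riemann sum uses right endpoints of each subinterval.
Interval: [2, 6], n = 2
dx = (6 - 2) / 2 = 2
Right endpoints: [4, 6]
f values: [64, 144]
Sum = dx * (sum of f values)
= 2 * 208
= 416 = 416.00

416.00


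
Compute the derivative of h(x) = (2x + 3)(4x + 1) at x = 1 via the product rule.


Let u(x) = 2x + 3 and v(x) = 4x + 1
u'(x) = 2
v'(x) = 4
Product rule: h'(x) = u'(x)*v(x) + u(x)*v'(x)
= 2 * (4x + 1) + (2x + 3) * 4
At x = 1:
u(1) = 2 * 1 + 3 = 5
v(1) = 4 * 1 + 1 = 5
h'(1) = 2 * 5 + 5 * 4
= 10 + 20
= 30

30


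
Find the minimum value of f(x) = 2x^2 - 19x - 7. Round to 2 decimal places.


For a quadratic f(x) = ax^2 + bx + c with a > 0, the minimum is at the vertex.
Vertex x-coordinate: x = -b/(2a)
x = -(-19) / (2 * 2)
x = 19/4
Substitute back to find the minimum value:
f(19/4) = 2 * (19/4)^2 - 19 * (19/4) - 7
= 361/8 - 361/4 - 7
= -417/8 ≈ -52.13

-52.13


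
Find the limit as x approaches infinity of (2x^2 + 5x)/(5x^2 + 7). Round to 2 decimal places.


For limits at infinity with equal-degree polynomials,
we compare leading coefficients.
Numerator leading term: 2x^2
Denominator leading term: 5x^2
Divide both by x^2:
lim = (2 + 5/x) / (5 + 7/x^2)
As x -> infinity, the 1/x and 1/x^2 terms vanish:
= 2/5 = 0.40

0.40


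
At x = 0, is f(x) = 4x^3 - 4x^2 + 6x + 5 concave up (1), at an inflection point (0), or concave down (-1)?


Concavity is determined by the sign of f''(x).
f(x) = 4x^3 - 4x^2 + 6x + 5
f'(x) = 12x^2 - 8x + 6
f''(x) = 24x - 8
f''(0) = 24 * 0 - 8
= 0 - 8
= -8
Since f''(0) < 0, the function is concave down (-1)

-1


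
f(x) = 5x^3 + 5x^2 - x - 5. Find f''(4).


First derivative:
f'(x) = 15x^2 + 10x - 1
Second derivative:
f''(x) = 30x + 10
Substitute x = 4:
f''(4) = 30 * 4 + 10
= 120 + 10
= 130

130


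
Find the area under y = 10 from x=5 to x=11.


The area under a constant function y = 10 is a rectangle.
Width = 11 - 5 = 6
Height = 10
Area = width * height
= 6 * 10
= 60

60


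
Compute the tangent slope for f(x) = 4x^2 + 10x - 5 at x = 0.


The slope of the tangent line equals f'(x) at the point.
f(x) = 4x^2 + 10x - 5
f'(x) = 8x + 10
At x = 0:
f'(0) = 8 * 0 + 10
= 0 + 10
= 10

10


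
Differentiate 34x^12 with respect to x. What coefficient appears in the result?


We apply the power rule: d/dx [ax^n] = a*n * x^(n-1)
d/dx [34x^12]
= 34 * 12 * x^(12-1)
= 408x^11
The coefficient is 408

408


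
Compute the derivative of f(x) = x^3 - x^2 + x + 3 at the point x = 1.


Differentiate f(x) = x^3 - x^2 + x + 3 term by term:
f'(x) = 3x^2 - 2x + 1
Substitute x = 1:
f'(1) = 3 * 1^2 - 2 * 1 + 1
= 3 - 2 + 1
= 2

2


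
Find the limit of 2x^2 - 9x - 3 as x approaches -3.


Since polynomials are continuous, we use direct substitution.
lim(x->-3) of 2x^2 - 9x - 3
= 2 * (-3)^2 - 9 * (-3) - 3
= 18 + 27 - 3
= 42

42


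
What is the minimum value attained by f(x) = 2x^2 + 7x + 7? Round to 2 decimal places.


For a quadratic f(x) = ax^2 + bx + c with a > 0, the minimum is at the vertex.
Vertex x-coordinate: x = -b/(2a)
x = -(7) / (2 * 2)
x = -7/4
Substitute back to find the minimum value:
f(-7/4) = 2 * (-7/4)^2 + 7 * (-7/4) + 7
= 49/8 - 49/4 + 7
= 7/8 ≈ 0.88

0.88


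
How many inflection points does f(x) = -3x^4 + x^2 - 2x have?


Inflection points occur where f''(x) = 0 and concavity changes.
f(x) = -3x^4 + x^2 - 2x
f'(x) = -12x^3 + 2x - 2
f''(x) = -36x^2 + 2
This is a quadratic in x. Use the discriminant to count real roots.
Discriminant = (0)^2 - 4 * (-36) * 2
= 0 - (-288)
= 288
Since discriminant > 0, f''(x) = 0 has 2 distinct real solutions.
A quadratic with two distinct real roots changes sign at each root, so concavity changes at both.
Number of inflection points: 2

2


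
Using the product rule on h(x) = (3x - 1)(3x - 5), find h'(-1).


Let u(x) = 3x - 1 and v(x) = 3x - 5
u'(x) = 3
v'(x) = 3
Product rule: h'(x) = u'(x)*v(x) + u(x)*v'(x)
= 3 * (3x - 5) + (3x - 1) * 3
At x = -1:
u(-1) = 3 * (-1) - 1 = -4
v(-1) = 3 * (-1) - 5 = -8
h'(-1) = 3 * (-8) + (-4) * 3
= -24 - 12
= -36

-36


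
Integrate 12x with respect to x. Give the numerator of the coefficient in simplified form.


Apply the power rule for integration:
integral of ax^n dx = a/(n+1) * x^(n+1) + C
integral of 12x dx
= 12/2 * x^2 + C
= 6 * x^2 + C
The coefficient in lowest terms is 6 = 6/1, so its numerator is 6

6


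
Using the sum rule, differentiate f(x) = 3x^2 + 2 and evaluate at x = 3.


Differentiate term by term using power and sum rules:
f(x) = 3x^2 + 2
f'(x) = 6x
Substitute x = 3:
f'(3) = 6 * 3 + 0
= 18 + 0
= 18

18


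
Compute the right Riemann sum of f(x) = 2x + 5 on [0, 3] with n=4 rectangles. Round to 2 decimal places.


Right Riemann sum uses right endpoints of each subinterval.
Interval: [0, 3], n = 4
dx = (3 - 0) / 4 = 3/4
Right endpoints: [3/4, 3/2, 9/4, 3]
f values: [13/2, 8, 19/2, 11]
Sum = dx * (sum of f values)
= 3/4 * 35
= 105/4 = 26.25

26.25


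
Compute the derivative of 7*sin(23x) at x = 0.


Apply the chain rule to differentiate 7*sin(23x):
d/dx [7*sin(23x)]
= 7 * cos(23x) * d/dx(23x)
= 7 * 23 * cos(23x)
= 161 * cos(23x)
Evaluate at x = 0:
= 161 * cos(0)
= 161 * 1
= 161

161


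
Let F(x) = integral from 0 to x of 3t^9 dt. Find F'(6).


By the Fundamental Theorem of Calculus (Part 1):
If F(x) = integral from 0 to x of f(t) dt, then F'(x) = f(x)
Here f(t) = 3t^9
So F'(x) = 3x^9
Evaluate at x = 6:
F'(6) = 3 * 6^9
= 3 * 10077696
= 30233088

30233088


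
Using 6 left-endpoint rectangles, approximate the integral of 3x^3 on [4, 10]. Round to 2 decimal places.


Left Riemann sum uses left endpoints of each subinterval.
Interval: [4, 10], n = 6
dx = (10 - 4) / 6 = 1
Left endpoints: [4, 5, 6, 7, 8, 9]
f values: [192, 375, 648, 1029, 1536, 2187]
Sum = dx * (sum of f values)
= 1 * 5967
= 5967 = 5967.00

5967.00


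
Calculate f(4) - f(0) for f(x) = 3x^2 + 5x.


Net change = f(b) - f(a)
f(x) = 3x^2 + 5x
Compute f(4):
f(4) = 3 * 4^2 + 5 * 4 + 0
= 48 + 20 + 0
= 68
Compute f(0):
f(0) = 3 * 0^2 + 5 * 0 + 0
= 0 + 0 + 0
= 0
Net change = 68 - 0 = 68

68


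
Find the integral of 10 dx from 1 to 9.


The integral of a constant k over [a, b] equals k * (b - a).
integral from 1 to 9 of 10 dx
= 10 * (9 - 1)
= 10 * 8
= 80

80


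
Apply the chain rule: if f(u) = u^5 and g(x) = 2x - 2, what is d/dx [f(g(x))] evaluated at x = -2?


Using the chain rule: (f(g(x)))' = f'(g(x)) * g'(x)
First, find g(-2):
g(-2) = 2 * (-2) - 2 = -6
Next, f'(u) = 5u^4
And g'(x) = 2
So f'(g(-2)) * g'(-2)
= 5 * (-6)^4 * 2
= 5 * 1296 * 2
= 12960

12960


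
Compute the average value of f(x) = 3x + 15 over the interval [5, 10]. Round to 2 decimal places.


Average value = 1/(b-a) * integral from a to b of f(x) dx
First compute the integral of 3x + 15:
F(x) = (3/2)x^2 + 15x
F(10) = 3/2 * 100 + 15 * 10 = 300
F(5) = 3/2 * 25 + 15 * 5 = 225/2
Integral = 300 - 225/2 = 375/2
Average = (375/2) / (10 - 5) = (375/2) / 5
= 75/2 = 37.50

37.50


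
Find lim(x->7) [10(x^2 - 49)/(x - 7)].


Direct substitution gives 0/0, so we factor the numerator.
Factor: 10(x^2 - 49) = 10 * (x - 7)(x + 7)
Cancel the common factor (x - 7):
10(x^2 - 49)/(x - 7) = 10 * (x + 7)
Now substitute x = 7:
= 10 * (7 + 7) = 140

140


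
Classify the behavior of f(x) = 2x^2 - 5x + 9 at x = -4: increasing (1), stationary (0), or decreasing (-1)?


Compute f'(x) to determine behavior:
f'(x) = 4x - 5
f'(-4) = 4 * (-4) - 5
= -16 - 5
= -21
Since f'(-4) < 0, the function is decreasing (-1)

-1


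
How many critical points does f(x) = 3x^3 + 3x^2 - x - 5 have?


Find where f'(x) = 0:
f(x) = 3x^3 + 3x^2 - x - 5
f'(x) = 9x^2 + 6x - 1
This is a quadratic in x. Use the discriminant to count real roots.
Discriminant = (6)^2 - 4 * 9 * (-1)
= 36 - (-36)
= 72
Since discriminant > 0, f'(x) = 0 has 2 real solutions.
Number of critical points: 2

2


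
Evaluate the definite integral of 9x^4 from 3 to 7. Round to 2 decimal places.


Find the antiderivative of 9x^4:
F(x) = 9/5 * x^5
Apply the Fundamental Theorem of Calculus:
F(7) - F(3)
= 9/5 * 7^5 - 9/5 * 3^5
= 9/5 * (16807 - 243)
= 9/5 * 16564
= 149076/5 = 29815.20

29815.20


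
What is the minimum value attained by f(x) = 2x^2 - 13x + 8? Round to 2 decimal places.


For a quadratic f(x) = ax^2 + bx + c with a > 0, the minimum is at the vertex.
Vertex x-coordinate: x = -b/(2a)
x = -(-13) / (2 * 2)
x = 13/4
Substitute back to find the minimum value:
f(13/4) = 2 * (13/4)^2 - 13 * (13/4) + 8
= 169/8 - 169/4 + 8
= -105/8 ≈ -13.13

-13.13


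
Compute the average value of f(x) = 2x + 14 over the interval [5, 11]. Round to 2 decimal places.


Average value = 1/(b-a) * integral from a to b of f(x) dx
First compute the integral of 2x + 14:
F(x) = x^2 + 14x
F(11) = 1 * 121 + 14 * 11 = 275
F(5) = 1 * 25 + 14 * 5 = 95
Integral = 275 - 95 = 180
Average = 180 / (11 - 5) = 180 / 6
= 30 = 30.00

30.00


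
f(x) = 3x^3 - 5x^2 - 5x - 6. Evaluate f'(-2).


Differentiate f(x) = 3x^3 - 5x^2 - 5x - 6 term by term:
f'(x) = 9x^2 - 10x - 5
Substitute x = -2:
f'(-2) = 9 * (-2)^2 - 10 * (-2) - 5
= 36 + 20 - 5
= 51

51


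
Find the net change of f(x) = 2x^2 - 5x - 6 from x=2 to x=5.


Net change = f(b) - f(a)
f(x) = 2x^2 - 5x - 6
Compute f(5):
f(5) = 2 * 5^2 - 5 * 5 - 6
= 50 - 25 - 6
= 19
Compute f(2):
f(2) = 2 * 2^2 - 5 * 2 - 6
= 8 - 10 - 6
= -8
Net change = 19 - (-8) = 27

27


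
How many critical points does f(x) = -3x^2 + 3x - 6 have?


Find where f'(x) = 0:
f'(x) = -6x + 3
Set f'(x) = 0:
-6x + 3 = 0
x = -3 / (-6) = 1/2
This is a linear equation in x, so there is exactly one solution.
Number of critical points: 1

1


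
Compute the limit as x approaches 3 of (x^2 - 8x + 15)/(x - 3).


Direct substitution gives 0/0, so we factor the numerator.
Factor: (x^2 - 8x + 15) = (x - 3)(x - 5)
Cancel the common factor (x - 3):
(x^2 - 8x + 15)/(x - 3) = (x - 5)
Now substitute x = 3:
= (3) - (5) = -2

-2


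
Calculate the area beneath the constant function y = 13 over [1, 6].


The area under a constant function y = 13 is a rectangle.
Width = 6 - 1 = 5
Height = 13
Area = width * height
= 5 * 13
= 65

65


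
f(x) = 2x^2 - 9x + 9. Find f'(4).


Differentiate term by term using power and sum rules:
f(x) = 2x^2 - 9x + 9
f'(x) = 4x - 9
Substitute x = 4:
f'(4) = 4 * 4 - 9
= 16 - 9
= 7

7


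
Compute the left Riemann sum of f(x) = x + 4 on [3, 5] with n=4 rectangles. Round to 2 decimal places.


Left Riemann sum uses left endpoints of each subinterval.
Interval: [3, 5], n = 4
dx = (5 - 3) / 4 = 1/2
Left endpoints: [3, 7/2, 4, 9/2]
f values: [7, 15/2, 8, 17/2]
Sum = dx * (sum of f values)
= 1/2 * 31
= 31/2 = 15.50

15.50


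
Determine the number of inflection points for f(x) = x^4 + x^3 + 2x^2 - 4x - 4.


Inflection points occur where f''(x) = 0 and concavity changes.
f(x) = x^4 + x^3 + 2x^2 - 4x - 4
f'(x) = 4x^3 + 3x^2 + 4x - 4
f''(x) = 12x^2 + 6x + 4
This is a quadratic in x. Use the discriminant to count real roots.
Discriminant = (6)^2 - 4 * 12 * 4
= 36 - 192
= -156
Since discriminant < 0, f''(x) = 0 has no real solutions.
Number of inflection points: 0

0


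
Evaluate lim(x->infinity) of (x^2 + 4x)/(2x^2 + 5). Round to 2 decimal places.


For limits at infinity with equal-degree polynomials,
we compare leading coefficients.
Numerator leading term: x^2
Denominator leading term: 2x^2
Divide both by x^2:
lim = (1 + 4/x) / (2 + 5/x^2)
As x -> infinity, the 1/x and 1/x^2 terms vanish:
= 1/2 = 0.50

0.50


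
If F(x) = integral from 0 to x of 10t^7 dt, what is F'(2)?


By the Fundamental Theorem of Calculus (Part 1):
If F(x) = integral from 0 to x of f(t) dt, then F'(x) = f(x)
Here f(t) = 10t^7
So F'(x) = 10x^7
Evaluate at x = 2:
F'(2) = 10 * 2^7
= 10 * 128
= 1280

1280


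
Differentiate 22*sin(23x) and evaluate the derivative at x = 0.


Apply the chain rule to differentiate 22*sin(23x):
d/dx [22*sin(23x)]
= 22 * cos(23x) * d/dx(23x)
= 22 * 23 * cos(23x)
= 506 * cos(23x)
Evaluate at x = 0:
= 506 * cos(0)
= 506 * 1
= 506

506


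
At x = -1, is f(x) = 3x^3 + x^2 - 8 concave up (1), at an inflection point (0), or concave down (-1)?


Concavity is determined by the sign of f''(x).
f(x) = 3x^3 + x^2 - 8
f'(x) = 9x^2 + 2x
f''(x) = 18x + 2
f''(-1) = 18 * (-1) + 2
= -18 + 2
= -16
Since f''(-1) < 0, the function is concave down (-1)

-1


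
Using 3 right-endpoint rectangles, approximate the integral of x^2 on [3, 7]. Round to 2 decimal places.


Right Riemann sum uses right endpoints of each subinterval.
Interval: [3, 7], n = 3
dx = (7 - 3) / 3 = 4/3
Right endpoints: [13/3, 17/3, 7]
f values: [169/9, 289/9, 49]
Sum = dx * (sum of f values)
= 4/3 * 899/9
= 3596/27 ≈ 133.19

133.19


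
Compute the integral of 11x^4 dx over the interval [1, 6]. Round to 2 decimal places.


Find the antiderivative of 11x^4:
F(x) = 11/5 * x^5
Apply the Fundamental Theorem of Calculus:
F(6) - F(1)
= 11/5 * 6^5 - 11/5 * 1^5
= 11/5 * (7776 - 1)
= 11/5 * 7775
= 17105 = 17105.00

17105.00


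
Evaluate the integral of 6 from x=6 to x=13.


The integral of a constant k over [a, b] equals k * (b - a).
integral from 6 to 13 of 6 dx
= 6 * (13 - 6)
= 6 * 7
= 42

42


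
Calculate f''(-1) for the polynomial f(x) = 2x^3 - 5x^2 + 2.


First derivative:
f'(x) = 6x^2 - 10x
Second derivative:
f''(x) = 12x - 10
Substitute x = -1:
f''(-1) = 12 * (-1) - 10
= -12 - 10
= -22

-22


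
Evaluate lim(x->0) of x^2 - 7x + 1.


Since polynomials are continuous, we use direct substitution.
lim(x->0) of x^2 - 7x + 1
= 1 * 0^2 - 7 * 0 + 1
= 0 + 0 + 1
= 1

1


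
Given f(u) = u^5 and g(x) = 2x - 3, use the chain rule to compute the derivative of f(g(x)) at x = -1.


Using the chain rule: (f(g(x)))' = f'(g(x)) * g'(x)
First, find g(-1):
g(-1) = 2 * (-1) - 3 = -5
Next, f'(u) = 5u^4
And g'(x) = 2
So f'(g(-1)) * g'(-1)
= 5 * (-5)^4 * 2
= 5 * 625 * 2
= 6250

6250


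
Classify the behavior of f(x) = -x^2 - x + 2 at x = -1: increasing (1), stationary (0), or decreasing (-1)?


Compute f'(x) to determine behavior:
f'(x) = -2x - 1
f'(-1) = -2 * (-1) - 1
= 2 - 1
= 1
Since f'(-1) > 0, the function is increasing (1)

1


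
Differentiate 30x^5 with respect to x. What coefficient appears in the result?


We apply the power rule: d/dx [ax^n] = a*n * x^(n-1)
d/dx [30x^5]
= 30 * 5 * x^(5-1)
= 150x^4
The coefficient is 150

150


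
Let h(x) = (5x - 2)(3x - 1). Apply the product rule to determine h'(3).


Let u(x) = 5x - 2 and v(x) = 3x - 1
u'(x) = 5
v'(x) = 3
Product rule: h'(x) = u'(x)*v(x) + u(x)*v'(x)
= 5 * (3x - 1) + (5x - 2) * 3
At x = 3:
u(3) = 5 * 3 - 2 = 13
v(3) = 3 * 3 - 1 = 8
h'(3) = 5 * 8 + 13 * 3
= 40 + 39
= 79

79


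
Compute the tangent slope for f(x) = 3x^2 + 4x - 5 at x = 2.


The slope of the tangent line equals f'(x) at the point.
f(x) = 3x^2 + 4x - 5
f'(x) = 6x + 4
At x = 2:
f'(2) = 6 * 2 + 4
= 12 + 4
= 16

16


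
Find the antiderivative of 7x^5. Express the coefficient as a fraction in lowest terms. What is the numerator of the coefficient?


Apply the power rule for integration:
integral of ax^n dx = a/(n+1) * x^(n+1) + C
integral of 7x^5 dx
= 7/6 * x^6 + C
The coefficient in lowest terms is 7/6, and its numerator is 7

7


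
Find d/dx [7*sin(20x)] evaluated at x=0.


Apply the chain rule to differentiate 7*sin(20x):
d/dx [7*sin(20x)]
= 7 * cos(20x) * d/dx(20x)
= 7 * 20 * cos(20x)
= 140 * cos(20x)
Evaluate at x = 0:
= 140 * cos(0)
= 140 * 1
= 140

140


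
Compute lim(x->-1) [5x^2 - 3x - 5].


Since polynomials are continuous, we use direct substitution.
lim(x->-1) of 5x^2 - 3x - 5
= 5 * (-1)^2 - 3 * (-1) - 5
= 5 + 3 - 5
= 3

3


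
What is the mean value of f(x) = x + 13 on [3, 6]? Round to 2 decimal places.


Average value = 1/(b-a) * integral from a to b of f(x) dx
First compute the integral of x + 13:
F(x) = (1/2)x^2 + 13x
F(6) = 1/2 * 36 + 13 * 6 = 96
F(3) = 1/2 * 9 + 13 * 3 = 87/2
Integral = 96 - 87/2 = 105/2
Average = (105/2) / (6 - 3) = (105/2) / 3
= 35/2 = 17.50

17.50


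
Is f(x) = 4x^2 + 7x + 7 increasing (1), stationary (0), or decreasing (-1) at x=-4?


Compute f'(x) to determine behavior:
f'(x) = 8x + 7
f'(-4) = 8 * (-4) + 7
= -32 + 7
= -25
Since f'(-4) < 0, the function is decreasing (-1)

-1


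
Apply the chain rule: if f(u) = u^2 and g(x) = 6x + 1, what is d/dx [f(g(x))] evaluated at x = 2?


Using the chain rule: (f(g(x)))' = f'(g(x)) * g'(x)
First, find g(2):
g(2) = 6 * 2 + 1 = 13
Next, f'(u) = 2u
And g'(x) = 6
So f'(g(2)) * g'(2)
= 2 * 13 * 6
= 156

156


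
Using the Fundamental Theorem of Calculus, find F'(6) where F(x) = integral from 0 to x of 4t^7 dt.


By the Fundamental Theorem of Calculus (Part 1):
If F(x) = integral from 0 to x of f(t) dt, then F'(x) = f(x)
Here f(t) = 4t^7
So F'(x) = 4x^7
Evaluate at x = 6:
F'(6) = 4 * 6^7
= 4 * 279936
= 1119744

1119744


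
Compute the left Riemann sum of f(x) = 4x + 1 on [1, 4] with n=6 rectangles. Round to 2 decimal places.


Left Riemann sum uses left endpoints of each subinterval.
Interval: [1, 4], n = 6
dx = (4 - 1) / 6 = 1/2
Left endpoints: [1, 3/2, 2, 5/2, 3, 7/2]
f values: [5, 7, 9, 11, 13, 15]
Sum = dx * (sum of f values)
= 1/2 * 60
= 30 = 30.00

30.00


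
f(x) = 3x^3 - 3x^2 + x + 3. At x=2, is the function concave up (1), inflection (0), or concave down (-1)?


Concavity is determined by the sign of f''(x).
f(x) = 3x^3 - 3x^2 + x + 3
f'(x) = 9x^2 - 6x + 1
f''(x) = 18x - 6
f''(2) = 18 * 2 - 6
= 36 - 6
= 30
Since f''(2) > 0, the function is concave up (1)

1


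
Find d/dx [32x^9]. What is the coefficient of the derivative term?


We apply the power rule: d/dx [ax^n] = a*n * x^(n-1)
d/dx [32x^9]
= 32 * 9 * x^(9-1)
= 288x^8
The coefficient is 288

288


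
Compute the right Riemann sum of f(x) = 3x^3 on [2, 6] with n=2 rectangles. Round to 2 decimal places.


Right Riemann sum uses right endpoints of each subinterval.
Interval: [2, 6], n = 2
dx = (6 - 2) / 2 = 2
Right endpoints: [4, 6]
f values: [192, 648]
Sum = dx * (sum of f values)
= 2 * 840
= 1680 = 1680.00

1680.00


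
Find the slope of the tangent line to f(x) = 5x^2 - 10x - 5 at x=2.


The slope of the tangent line equals f'(x) at the point.
f(x) = 5x^2 - 10x - 5
f'(x) = 10x - 10
At x = 2:
f'(2) = 10 * 2 - 10
= 20 - 10
= 10

10


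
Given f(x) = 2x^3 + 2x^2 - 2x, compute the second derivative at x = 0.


First derivative:
f'(x) = 6x^2 + 4x - 2
Second derivative:
f''(x) = 12x + 4
Substitute x = 0:
f''(0) = 12 * 0 + 4
= 0 + 4
= 4

4


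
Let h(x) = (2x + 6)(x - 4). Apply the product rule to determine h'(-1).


Let u(x) = 2x + 6 and v(x) = x - 4
u'(x) = 2
v'(x) = 1
Product rule: h'(x) = u'(x)*v(x) + u(x)*v'(x)
= 2 * (x - 4) + (2x + 6) * 1
At x = -1:
u(-1) = 2 * (-1) + 6 = 4
v(-1) = 1 * (-1) - 4 = -5
h'(-1) = 2 * (-5) + 4 * 1
= -10 + 4
= -6

-6


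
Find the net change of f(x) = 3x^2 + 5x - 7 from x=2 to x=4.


Net change = f(b) - f(a)
f(x) = 3x^2 + 5x - 7
Compute f(4):
f(4) = 3 * 4^2 + 5 * 4 - 7
= 48 + 20 - 7
= 61
Compute f(2):
f(2) = 3 * 2^2 + 5 * 2 - 7
= 12 + 10 - 7
= 15
Net change = 61 - 15 = 46

46


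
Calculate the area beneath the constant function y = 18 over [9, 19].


The area under a constant function y = 18 is a rectangle.
Width = 19 - 9 = 10
Height = 18
Area = width * height
= 10 * 18
= 180

180


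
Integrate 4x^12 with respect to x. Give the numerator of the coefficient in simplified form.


Apply the power rule for integration:
integral of ax^n dx = a/(n+1) * x^(n+1) + C
integral of 4x^12 dx
= 4/13 * x^13 + C
The coefficient in lowest terms is 4/13, and its numerator is 4

4


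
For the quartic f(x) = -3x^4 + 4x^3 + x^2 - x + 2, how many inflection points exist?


Inflection points occur where f''(x) = 0 and concavity changes.
f(x) = -3x^4 + 4x^3 + x^2 - x + 2
f'(x) = -12x^3 + 12x^2 + 2x - 1
f''(x) = -36x^2 + 24x + 2
This is a quadratic in x. Use the discriminant to count real roots.
Discriminant = (24)^2 - 4 * (-36) * 2
= 576 - (-288)
= 864
Since discriminant > 0, f''(x) = 0 has 2 distinct real solutions.
A quadratic with two distinct real roots changes sign at each root, so concavity changes at both.
Number of inflection points: 2

2


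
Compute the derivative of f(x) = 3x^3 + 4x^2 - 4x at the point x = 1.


Differentiate f(x) = 3x^3 + 4x^2 - 4x term by term:
f'(x) = 9x^2 + 8x - 4
Substitute x = 1:
f'(1) = 9 * 1^2 + 8 * 1 - 4
= 9 + 8 - 4
= 13

13


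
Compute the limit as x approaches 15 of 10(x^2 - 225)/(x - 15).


Direct substitution gives 0/0, so we factor the numerator.
Factor: 10(x^2 - 225) = 10 * (x - 15)(x + 15)
Cancel the common factor (x - 15):
10(x^2 - 225)/(x - 15) = 10 * (x + 15)
Now substitute x = 15:
= 10 * (15 + 15) = 300

300


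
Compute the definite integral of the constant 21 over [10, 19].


The integral of a constant k over [a, b] equals k * (b - a).
integral from 10 to 19 of 21 dx
= 21 * (19 - 10)
= 21 * 9
= 189

189


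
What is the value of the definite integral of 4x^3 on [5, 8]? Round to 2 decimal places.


Find the antiderivative of 4x^3:
F(x) = 4/4 * x^4
Apply the Fundamental Theorem of Calculus:
F(8) - F(5)
= 4/4 * 8^4 - 4/4 * 5^4
= 4/4 * (4096 - 625)
= 4/4 * 3471
= 3471 = 3471.00

3471.00


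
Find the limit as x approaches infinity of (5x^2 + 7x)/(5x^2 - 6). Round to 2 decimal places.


For limits at infinity with equal-degree polynomials,
we compare leading coefficients.
Numerator leading term: 5x^2
Denominator leading term: 5x^2
Divide both by x^2:
lim = (5 + 7/x) / (5 - 6/x^2)
As x -> infinity, the 1/x and 1/x^2 terms vanish:
= 5/5 = 1 = 1.00

1.00


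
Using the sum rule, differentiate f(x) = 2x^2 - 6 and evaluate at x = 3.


Differentiate term by term using power and sum rules:
f(x) = 2x^2 - 6
f'(x) = 4x
Substitute x = 3:
f'(3) = 4 * 3 + 0
= 12 + 0
= 12

12


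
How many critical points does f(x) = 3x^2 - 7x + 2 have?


Find where f'(x) = 0:
f'(x) = 6x - 7
Set f'(x) = 0:
6x - 7 = 0
x = 7 / 6 = 7/6
This is a linear equation in x, so there is exactly one solution.
Number of critical points: 1

1


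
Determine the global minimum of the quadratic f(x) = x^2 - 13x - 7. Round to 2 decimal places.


For a quadratic f(x) = ax^2 + bx + c with a > 0, the minimum is at the vertex.
Vertex x-coordinate: x = -b/(2a)
x = -(-13) / (2 * 1)
x = 13/2
Substitute back to find the minimum value:
f(13/2) = 1 * (13/2)^2 - 13 * (13/2) - 7
= 169/4 - 169/2 - 7
= -197/4 = -49.25

-49.25


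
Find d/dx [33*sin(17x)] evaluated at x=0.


Apply the chain rule to differentiate 33*sin(17x):
d/dx [33*sin(17x)]
= 33 * cos(17x) * d/dx(17x)
= 33 * 17 * cos(17x)
= 561 * cos(17x)
Evaluate at x = 0:
= 561 * cos(0)
= 561 * 1
= 561

561


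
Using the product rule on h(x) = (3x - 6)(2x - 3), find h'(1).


Let u(x) = 3x - 6 and v(x) = 2x - 3
u'(x) = 3
v'(x) = 2
Product rule: h'(x) = u'(x)*v(x) + u(x)*v'(x)
= 3 * (2x - 3) + (3x - 6) * 2
At x = 1:
u(1) = 3 * 1 - 6 = -3
v(1) = 2 * 1 - 3 = -1
h'(1) = 3 * (-1) + (-3) * 2
= -3 - 6
= -9

-9


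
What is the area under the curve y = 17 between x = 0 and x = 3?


The area under a constant function y = 17 is a rectangle.
Width = 3 - 0 = 3
Height = 17
Area = width * height
= 3 * 17
= 51

51
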